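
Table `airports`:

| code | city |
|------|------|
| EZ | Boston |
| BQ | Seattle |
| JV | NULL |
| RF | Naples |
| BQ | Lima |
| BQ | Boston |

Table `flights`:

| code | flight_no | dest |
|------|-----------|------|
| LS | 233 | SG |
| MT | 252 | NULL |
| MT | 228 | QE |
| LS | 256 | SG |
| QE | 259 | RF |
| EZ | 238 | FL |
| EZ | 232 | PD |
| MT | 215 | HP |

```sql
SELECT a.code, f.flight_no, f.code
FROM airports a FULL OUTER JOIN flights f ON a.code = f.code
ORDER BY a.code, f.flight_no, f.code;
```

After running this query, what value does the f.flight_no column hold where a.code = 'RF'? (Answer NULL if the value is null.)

NULL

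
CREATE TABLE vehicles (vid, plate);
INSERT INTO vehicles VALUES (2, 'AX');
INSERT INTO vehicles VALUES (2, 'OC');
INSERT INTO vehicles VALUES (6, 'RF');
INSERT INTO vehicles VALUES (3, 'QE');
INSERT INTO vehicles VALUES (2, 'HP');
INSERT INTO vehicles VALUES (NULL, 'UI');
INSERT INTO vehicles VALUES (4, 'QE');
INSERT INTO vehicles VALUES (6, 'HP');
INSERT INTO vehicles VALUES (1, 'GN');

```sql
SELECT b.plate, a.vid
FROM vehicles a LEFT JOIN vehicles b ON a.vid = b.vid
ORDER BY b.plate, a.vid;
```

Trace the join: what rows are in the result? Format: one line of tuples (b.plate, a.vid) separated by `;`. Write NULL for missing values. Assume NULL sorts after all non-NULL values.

(AX, 2); (AX, 2); (AX, 2); (GN, 1); (HP, 2); (HP, 2); (HP, 2); (HP, 6); (HP, 6); (OC, 2); (OC, 2); (OC, 2); (QE, 3); (QE, 4); (RF, 6); (RF, 6); (NULL, NULL)

LEFT JOIN keeps every row from `vehicles a`; unmatched rows get NULL for `vehicles b`'s columns.
Matching on a.vid = b.vid. A NULL in a compared column never satisfies the condition.
Matched pairs: 16; unmatched a rows kept: 1.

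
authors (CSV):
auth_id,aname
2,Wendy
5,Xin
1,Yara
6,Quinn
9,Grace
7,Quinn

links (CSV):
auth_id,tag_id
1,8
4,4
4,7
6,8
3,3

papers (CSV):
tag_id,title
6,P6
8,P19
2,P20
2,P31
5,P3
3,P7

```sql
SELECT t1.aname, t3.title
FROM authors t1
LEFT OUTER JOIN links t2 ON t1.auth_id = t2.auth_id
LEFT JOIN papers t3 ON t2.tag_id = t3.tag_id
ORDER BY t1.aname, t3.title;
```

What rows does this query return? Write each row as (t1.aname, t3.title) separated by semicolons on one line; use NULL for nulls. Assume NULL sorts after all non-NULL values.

Joins associate left-to-right: authors LEFT JOIN links on auth_id gives 6 intermediate row(s).
Then LEFT JOIN `papers t3` on tag_id: each of those 6 rows is kept; rows whose t2.tag_id has no match in t3 get NULL for t3's columns.

(Grace, NULL); (Quinn, P19); (Quinn, NULL); (Wendy, NULL); (Xin, NULL); (Yara, P19)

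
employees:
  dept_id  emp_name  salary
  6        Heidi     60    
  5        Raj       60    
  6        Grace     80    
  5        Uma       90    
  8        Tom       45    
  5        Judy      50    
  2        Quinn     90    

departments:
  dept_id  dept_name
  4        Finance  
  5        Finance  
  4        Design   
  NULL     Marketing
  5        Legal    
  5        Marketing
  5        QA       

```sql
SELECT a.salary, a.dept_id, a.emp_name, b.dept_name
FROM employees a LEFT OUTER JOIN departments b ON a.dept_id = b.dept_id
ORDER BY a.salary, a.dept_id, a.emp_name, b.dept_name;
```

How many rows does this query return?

16

LEFT JOIN keeps every row from `employees`; unmatched rows get NULL for `departments`'s columns.
Matching on a.dept_id = b.dept_id. A NULL in a compared column never satisfies the condition.
- a row (dept_id=6): no match → kept, b columns NULL.
- a row (dept_id=5): matches 4 b row(s) → 4 output row(s).
- a row (dept_id=6): no match → kept, b columns NULL.
- a row (dept_id=5): matches 4 b row(s) → 4 output row(s).
- a row (dept_id=8): no match → kept, b columns NULL.
- a row (dept_id=5): matches 4 b row(s) → 4 output row(s).
- a row (dept_id=2): no match → kept, b columns NULL.
Total: 12 matched + 4 padded = 16 rows.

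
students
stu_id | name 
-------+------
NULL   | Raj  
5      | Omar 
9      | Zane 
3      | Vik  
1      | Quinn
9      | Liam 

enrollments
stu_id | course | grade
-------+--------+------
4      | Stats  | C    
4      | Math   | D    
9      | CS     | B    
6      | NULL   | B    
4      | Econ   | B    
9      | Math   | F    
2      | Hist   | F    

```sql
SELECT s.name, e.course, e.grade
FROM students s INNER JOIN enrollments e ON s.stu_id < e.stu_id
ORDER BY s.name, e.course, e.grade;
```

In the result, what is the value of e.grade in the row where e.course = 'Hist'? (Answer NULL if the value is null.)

F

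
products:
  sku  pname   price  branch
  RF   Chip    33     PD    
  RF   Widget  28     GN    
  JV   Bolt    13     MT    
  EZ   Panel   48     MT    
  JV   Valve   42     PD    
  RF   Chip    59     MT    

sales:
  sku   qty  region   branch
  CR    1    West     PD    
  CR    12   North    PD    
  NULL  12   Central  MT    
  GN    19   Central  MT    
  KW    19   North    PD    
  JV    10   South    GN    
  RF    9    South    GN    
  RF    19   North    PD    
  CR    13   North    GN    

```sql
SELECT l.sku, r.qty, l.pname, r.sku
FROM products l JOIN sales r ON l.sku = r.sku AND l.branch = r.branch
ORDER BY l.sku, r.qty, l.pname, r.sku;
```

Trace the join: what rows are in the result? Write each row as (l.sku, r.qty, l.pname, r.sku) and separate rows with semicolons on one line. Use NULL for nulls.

INNER JOIN keeps only pairs where the ON condition holds.
Matching on l.sku = r.sku AND l.branch = r.branch. A NULL in a compared column never satisfies the condition.
- l row (sku=RF, branch=PD): matches 1 r row(s) → 1 output row(s).
- l row (sku=RF, branch=GN): matches 1 r row(s) → 1 output row(s).
- l row (sku=JV, branch=MT): no match → dropped.
- l row (sku=EZ, branch=MT): no match → dropped.
- l row (sku=JV, branch=PD): no match → dropped.
- l row (sku=RF, branch=MT): no match → dropped.
After projecting and ordering:
l.sku | r.qty | l.pname | r.sku
RF | 9 | Widget | RF
RF | 19 | Chip | RF

(RF, 9, Widget, RF); (RF, 19, Chip, RF)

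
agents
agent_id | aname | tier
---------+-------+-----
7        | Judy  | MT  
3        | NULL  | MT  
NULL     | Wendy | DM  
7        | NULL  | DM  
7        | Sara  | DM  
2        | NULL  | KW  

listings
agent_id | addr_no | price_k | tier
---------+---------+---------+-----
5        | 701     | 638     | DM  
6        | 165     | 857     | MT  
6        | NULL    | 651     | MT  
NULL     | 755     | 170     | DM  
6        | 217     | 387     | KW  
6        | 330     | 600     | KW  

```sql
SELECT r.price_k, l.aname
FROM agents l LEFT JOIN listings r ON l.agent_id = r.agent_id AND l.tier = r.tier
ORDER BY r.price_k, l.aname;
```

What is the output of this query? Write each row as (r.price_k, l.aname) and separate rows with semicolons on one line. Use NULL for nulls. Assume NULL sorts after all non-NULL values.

(NULL, Judy); (NULL, Sara); (NULL, Wendy); (NULL, NULL); (NULL, NULL); (NULL, NULL)

LEFT JOIN keeps every row from `agents`; unmatched rows get NULL for `listings`'s columns.
Matching on l.agent_id = r.agent_id AND l.tier = r.tier. A NULL in a compared column never satisfies the condition.
- agent_id=7, tier=MT: no r row matches, row kept with r columns NULL.
- agent_id=3, tier=MT: no r row matches, row kept with r columns NULL.
- agent_id=NULL, tier=DM: no r row matches, row kept with r columns NULL.
- agent_id=7, tier=DM: no r row matches, row kept with r columns NULL.
- agent_id=7, tier=DM: no r row matches, row kept with r columns NULL.
- agent_id=2, tier=KW: no r row matches, row kept with r columns NULL.
After projecting and ordering:
r.price_k | l.aname
NULL | Judy
NULL | Sara
NULL | Wendy
NULL | NULL
NULL | NULL
NULL | NULL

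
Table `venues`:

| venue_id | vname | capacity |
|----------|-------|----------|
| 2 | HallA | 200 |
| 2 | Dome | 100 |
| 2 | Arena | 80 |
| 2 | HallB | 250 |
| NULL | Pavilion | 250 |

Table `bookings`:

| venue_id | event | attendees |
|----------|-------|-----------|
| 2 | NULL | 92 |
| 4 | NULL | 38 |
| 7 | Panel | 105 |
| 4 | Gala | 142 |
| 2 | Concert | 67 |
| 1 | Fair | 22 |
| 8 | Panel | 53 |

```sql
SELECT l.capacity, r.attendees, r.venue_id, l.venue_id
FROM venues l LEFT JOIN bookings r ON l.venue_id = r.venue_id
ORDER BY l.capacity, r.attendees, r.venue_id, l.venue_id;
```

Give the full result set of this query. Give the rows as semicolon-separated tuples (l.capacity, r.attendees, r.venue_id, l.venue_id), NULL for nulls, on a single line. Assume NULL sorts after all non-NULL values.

LEFT JOIN keeps every row from `venues`; unmatched rows get NULL for `bookings`'s columns.
Matching on l.venue_id = r.venue_id. A NULL in a compared column never satisfies the condition.
- l[0] venue_id=2 → 2 match(es) in r → 2 row(s).
- l[1] venue_id=2 → 2 match(es) in r → 2 row(s).
- l[2] venue_id=2 → 2 match(es) in r → 2 row(s).
- l[3] venue_id=2 → 2 match(es) in r → 2 row(s).
- l[4] venue_id=NULL → no match; kept with NULLs on the r side.
After projecting and ordering:
l.capacity | r.attendees | r.venue_id | l.venue_id
80 | 67 | 2 | 2
80 | 92 | 2 | 2
100 | 67 | 2 | 2
100 | 92 | 2 | 2
200 | 67 | 2 | 2
200 | 92 | 2 | 2
250 | 67 | 2 | 2
250 | 92 | 2 | 2
250 | NULL | NULL | NULL

(80, 67, 2, 2); (80, 92, 2, 2); (100, 67, 2, 2); (100, 92, 2, 2); (200, 67, 2, 2); (200, 92, 2, 2); (250, 67, 2, 2); (250, 92, 2, 2); (250, NULL, NULL, NULL)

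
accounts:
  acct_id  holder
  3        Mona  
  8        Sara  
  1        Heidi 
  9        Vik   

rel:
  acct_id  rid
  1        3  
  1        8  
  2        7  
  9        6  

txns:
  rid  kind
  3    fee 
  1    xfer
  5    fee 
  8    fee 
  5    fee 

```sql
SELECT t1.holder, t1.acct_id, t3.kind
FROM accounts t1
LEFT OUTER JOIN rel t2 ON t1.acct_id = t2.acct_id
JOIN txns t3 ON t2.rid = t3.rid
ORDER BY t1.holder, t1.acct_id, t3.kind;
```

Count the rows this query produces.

Evaluate left to right. First `accounts t1 LEFT JOIN rel t2` on acct_id: 5 row(s).
Then INNER JOIN `txns t3` on rid: keep only rows whose t2.rid appears in t3.
Result: 2 row(s).

2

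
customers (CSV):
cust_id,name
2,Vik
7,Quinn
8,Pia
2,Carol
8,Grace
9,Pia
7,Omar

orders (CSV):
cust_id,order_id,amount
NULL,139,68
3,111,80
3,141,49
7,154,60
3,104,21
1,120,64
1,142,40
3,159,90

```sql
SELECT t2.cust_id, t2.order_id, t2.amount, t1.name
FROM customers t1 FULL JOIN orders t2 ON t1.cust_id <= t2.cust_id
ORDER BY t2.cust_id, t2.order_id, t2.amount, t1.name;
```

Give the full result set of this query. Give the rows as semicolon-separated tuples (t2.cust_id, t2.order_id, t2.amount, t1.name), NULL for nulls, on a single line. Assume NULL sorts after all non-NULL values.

FULL OUTER JOIN keeps every row from both sides; unmatched rows get NULL for the other side's columns.
Matching on t1.cust_id <= t2.cust_id. A NULL in a compared column never satisfies the condition.
- t1[0] cust_id=2 → 5 match(es) in t2 → 5 row(s).
- t1[1] cust_id=7 → 1 match(es) in t2 → 1 row(s).
- t1[2] cust_id=8 → no match; kept with NULLs on the t2 side.
- t1[3] cust_id=2 → 5 match(es) in t2 → 5 row(s).
- t1[4] cust_id=8 → no match; kept with NULLs on the t2 side.
- t1[5] cust_id=9 → no match; kept with NULLs on the t2 side.
- t1[6] cust_id=7 → 1 match(es) in t2 → 1 row(s).
- plus 3 unmatched t2 row(s), each kept with NULL t1 columns.

(1, 120, 64, NULL); (1, 142, 40, NULL); (3, 104, 21, Carol); (3, 104, 21, Vik); (3, 111, 80, Carol); (3, 111, 80, Vik); (3, 141, 49, Carol); (3, 141, 49, Vik); (3, 159, 90, Carol); (3, 159, 90, Vik); (7, 154, 60, Carol); (7, 154, 60, Omar); (7, 154, 60, Quinn); (7, 154, 60, Vik); (NULL, 139, 68, NULL); (NULL, NULL, NULL, Grace); (NULL, NULL, NULL, Pia); (NULL, NULL, NULL, Pia)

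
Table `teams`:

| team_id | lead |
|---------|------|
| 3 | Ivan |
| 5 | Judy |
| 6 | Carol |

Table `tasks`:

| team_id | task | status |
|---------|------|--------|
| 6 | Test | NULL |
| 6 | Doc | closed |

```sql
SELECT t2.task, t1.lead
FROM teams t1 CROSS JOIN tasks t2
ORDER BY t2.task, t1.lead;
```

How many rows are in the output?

CROSS JOIN pairs every row of `teams` with every row of `tasks`: 3 × 2 = 6 rows.

6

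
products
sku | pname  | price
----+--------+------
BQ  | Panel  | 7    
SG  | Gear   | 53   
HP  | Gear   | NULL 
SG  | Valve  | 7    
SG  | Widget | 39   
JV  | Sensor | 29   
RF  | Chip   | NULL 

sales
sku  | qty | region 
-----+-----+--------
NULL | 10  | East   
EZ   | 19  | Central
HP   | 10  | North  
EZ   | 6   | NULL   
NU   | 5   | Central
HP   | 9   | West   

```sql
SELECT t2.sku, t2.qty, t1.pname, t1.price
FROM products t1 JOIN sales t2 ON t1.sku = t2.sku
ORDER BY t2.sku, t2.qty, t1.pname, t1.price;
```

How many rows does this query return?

2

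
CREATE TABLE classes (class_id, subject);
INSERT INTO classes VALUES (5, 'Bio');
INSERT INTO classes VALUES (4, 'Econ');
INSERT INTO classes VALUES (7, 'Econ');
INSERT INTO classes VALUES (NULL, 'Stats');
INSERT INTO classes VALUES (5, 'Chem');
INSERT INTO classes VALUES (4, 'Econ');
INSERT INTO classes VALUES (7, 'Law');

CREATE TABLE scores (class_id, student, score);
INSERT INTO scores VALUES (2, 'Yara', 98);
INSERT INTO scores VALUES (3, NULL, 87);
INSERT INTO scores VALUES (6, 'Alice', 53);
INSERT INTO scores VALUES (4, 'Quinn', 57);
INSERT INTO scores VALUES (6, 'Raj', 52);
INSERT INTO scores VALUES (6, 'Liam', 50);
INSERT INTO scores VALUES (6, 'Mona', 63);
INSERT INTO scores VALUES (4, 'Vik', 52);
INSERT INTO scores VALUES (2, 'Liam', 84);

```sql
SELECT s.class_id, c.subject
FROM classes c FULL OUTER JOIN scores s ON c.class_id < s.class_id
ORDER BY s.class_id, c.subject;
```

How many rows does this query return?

FULL OUTER JOIN keeps every row from both sides; unmatched rows get NULL for the other side's columns.
Matching on c.class_id < s.class_id. A NULL in a compared column never satisfies the condition.
Matched pairs: 16; unmatched c rows kept: 3; unmatched s rows kept: 5.
Total: 16 matched + 8 padded = 24 rows.

24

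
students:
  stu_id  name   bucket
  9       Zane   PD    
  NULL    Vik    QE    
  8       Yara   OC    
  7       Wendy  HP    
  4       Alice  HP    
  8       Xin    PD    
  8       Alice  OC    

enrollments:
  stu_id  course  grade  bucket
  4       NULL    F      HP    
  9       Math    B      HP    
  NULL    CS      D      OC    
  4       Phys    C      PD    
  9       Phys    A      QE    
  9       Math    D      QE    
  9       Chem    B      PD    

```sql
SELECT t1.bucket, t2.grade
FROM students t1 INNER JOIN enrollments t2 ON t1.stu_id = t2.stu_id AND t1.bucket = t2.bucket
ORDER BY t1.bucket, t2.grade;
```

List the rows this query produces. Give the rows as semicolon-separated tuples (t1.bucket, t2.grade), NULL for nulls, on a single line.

(HP, F); (PD, B)

INNER JOIN keeps only pairs where the ON condition holds.
Matching on t1.stu_id = t2.stu_id AND t1.bucket = t2.bucket. A NULL in a compared column never satisfies the condition.
- t1[0] stu_id=9, bucket=PD → 1 match(es) in t2 → 1 row(s).
- t1[1] stu_id=NULL, bucket=QE → no match; dropped.
- t1[2] stu_id=8, bucket=OC → no match; dropped.
- t1[3] stu_id=7, bucket=HP → no match; dropped.
- t1[4] stu_id=4, bucket=HP → 1 match(es) in t2 → 1 row(s).
- t1[5] stu_id=8, bucket=PD → no match; dropped.
- t1[6] stu_id=8, bucket=OC → no match; dropped.
After projecting and ordering:
t1.bucket | t2.grade
HP | F
PD | B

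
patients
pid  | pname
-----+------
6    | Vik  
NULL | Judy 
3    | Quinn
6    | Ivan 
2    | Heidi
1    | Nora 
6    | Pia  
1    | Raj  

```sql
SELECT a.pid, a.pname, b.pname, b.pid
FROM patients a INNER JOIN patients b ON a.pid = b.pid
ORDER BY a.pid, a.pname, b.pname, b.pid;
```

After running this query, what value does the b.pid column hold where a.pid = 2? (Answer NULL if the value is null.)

2

INNER JOIN keeps only pairs where the ON condition holds.
Matching on a.pid = b.pid. A NULL in a compared column never satisfies the condition.
Matched pairs: 15.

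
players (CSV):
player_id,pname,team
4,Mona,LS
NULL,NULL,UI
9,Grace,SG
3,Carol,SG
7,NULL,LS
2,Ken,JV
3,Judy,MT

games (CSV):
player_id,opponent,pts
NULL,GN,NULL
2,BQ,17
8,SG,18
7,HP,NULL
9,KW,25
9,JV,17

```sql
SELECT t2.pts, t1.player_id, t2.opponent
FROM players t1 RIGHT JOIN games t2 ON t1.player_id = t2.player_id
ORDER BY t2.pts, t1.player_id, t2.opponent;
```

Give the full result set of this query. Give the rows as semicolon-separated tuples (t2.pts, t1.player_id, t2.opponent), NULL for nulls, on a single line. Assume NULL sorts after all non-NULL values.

(17, 2, BQ); (17, 9, JV); (18, NULL, SG); (25, 9, KW); (NULL, 7, HP); (NULL, NULL, GN)

RIGHT JOIN keeps every row from `games`; unmatched rows get NULL for `players`'s columns.
Matching on t1.player_id = t2.player_id. A NULL in a compared column never satisfies the condition.
Matched pairs: 4; unmatched t2 rows kept: 2.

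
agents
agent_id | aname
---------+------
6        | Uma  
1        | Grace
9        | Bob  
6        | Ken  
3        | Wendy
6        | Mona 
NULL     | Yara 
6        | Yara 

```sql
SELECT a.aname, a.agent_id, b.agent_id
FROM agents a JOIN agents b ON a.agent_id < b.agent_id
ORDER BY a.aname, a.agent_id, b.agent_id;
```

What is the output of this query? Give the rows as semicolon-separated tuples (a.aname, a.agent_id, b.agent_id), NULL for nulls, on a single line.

(Grace, 1, 3); (Grace, 1, 6); (Grace, 1, 6); (Grace, 1, 6); (Grace, 1, 6); (Grace, 1, 9); (Ken, 6, 9); (Mona, 6, 9); (Uma, 6, 9); (Wendy, 3, 6); (Wendy, 3, 6); (Wendy, 3, 6); (Wendy, 3, 6); (Wendy, 3, 9); (Yara, 6, 9)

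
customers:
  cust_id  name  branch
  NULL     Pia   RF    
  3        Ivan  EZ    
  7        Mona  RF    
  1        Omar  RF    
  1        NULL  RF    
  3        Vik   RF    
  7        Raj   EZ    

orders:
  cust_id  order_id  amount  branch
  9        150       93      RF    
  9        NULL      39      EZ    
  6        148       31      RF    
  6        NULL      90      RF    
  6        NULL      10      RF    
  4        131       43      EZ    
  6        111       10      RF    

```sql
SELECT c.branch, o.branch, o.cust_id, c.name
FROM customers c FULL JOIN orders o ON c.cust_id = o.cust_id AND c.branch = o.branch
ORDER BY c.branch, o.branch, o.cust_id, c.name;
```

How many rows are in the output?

FULL OUTER JOIN keeps every row from both sides; unmatched rows get NULL for the other side's columns.
Matching on c.cust_id = o.cust_id AND c.branch = o.branch. A NULL in a compared column never satisfies the condition.
Matched pairs: 0; unmatched c rows kept: 7; unmatched o rows kept: 7.
Total: 0 matched + 14 padded = 14 rows.

14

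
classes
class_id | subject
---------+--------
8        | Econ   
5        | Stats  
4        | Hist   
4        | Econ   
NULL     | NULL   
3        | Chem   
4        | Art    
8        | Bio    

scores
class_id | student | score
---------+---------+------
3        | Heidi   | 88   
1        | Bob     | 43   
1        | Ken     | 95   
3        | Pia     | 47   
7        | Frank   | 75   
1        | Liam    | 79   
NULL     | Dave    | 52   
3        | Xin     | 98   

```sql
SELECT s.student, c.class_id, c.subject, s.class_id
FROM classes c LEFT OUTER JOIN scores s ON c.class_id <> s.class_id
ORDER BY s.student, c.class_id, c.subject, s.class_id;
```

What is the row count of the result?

LEFT JOIN keeps every row from `classes`; unmatched rows get NULL for `scores`'s columns.
Matching on c.class_id <> s.class_id. A NULL in a compared column never satisfies the condition.
Matched pairs: 46; unmatched c rows kept: 1.
Total: 46 matched + 1 padded = 47 rows.

47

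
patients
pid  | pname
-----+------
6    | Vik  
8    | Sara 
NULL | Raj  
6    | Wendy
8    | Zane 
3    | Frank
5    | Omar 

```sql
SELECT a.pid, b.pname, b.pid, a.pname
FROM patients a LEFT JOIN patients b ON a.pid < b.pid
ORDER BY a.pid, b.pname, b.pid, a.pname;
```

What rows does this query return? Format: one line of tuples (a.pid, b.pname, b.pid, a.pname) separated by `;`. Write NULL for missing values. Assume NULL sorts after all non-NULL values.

(3, Omar, 5, Frank); (3, Sara, 8, Frank); (3, Vik, 6, Frank); (3, Wendy, 6, Frank); (3, Zane, 8, Frank); (5, Sara, 8, Omar); (5, Vik, 6, Omar); (5, Wendy, 6, Omar); (5, Zane, 8, Omar); (6, Sara, 8, Vik); (6, Sara, 8, Wendy); (6, Zane, 8, Vik); (6, Zane, 8, Wendy); (8, NULL, NULL, Sara); (8, NULL, NULL, Zane); (NULL, NULL, NULL, Raj)

LEFT JOIN keeps every row from `patients a`; unmatched rows get NULL for `patients b`'s columns.
Matching on a.pid < b.pid. A NULL in a compared column never satisfies the condition.
- pid=6: 2 matching b row(s), so 2 row(s) emitted.
- pid=8: no b row matches, row kept with b columns NULL.
- pid=NULL: no b row matches, row kept with b columns NULL.
- pid=6: 2 matching b row(s), so 2 row(s) emitted.
- pid=8: no b row matches, row kept with b columns NULL.
- pid=3: 5 matching b row(s), so 5 row(s) emitted.
- pid=5: 4 matching b row(s), so 4 row(s) emitted.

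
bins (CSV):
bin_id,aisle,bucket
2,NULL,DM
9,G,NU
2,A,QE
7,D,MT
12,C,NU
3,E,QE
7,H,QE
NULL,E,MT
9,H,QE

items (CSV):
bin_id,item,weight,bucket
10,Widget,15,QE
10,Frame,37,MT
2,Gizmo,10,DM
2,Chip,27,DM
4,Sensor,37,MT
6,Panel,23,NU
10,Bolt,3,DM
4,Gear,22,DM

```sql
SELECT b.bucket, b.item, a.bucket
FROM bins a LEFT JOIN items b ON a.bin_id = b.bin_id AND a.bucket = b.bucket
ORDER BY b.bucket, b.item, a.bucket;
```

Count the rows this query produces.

10

LEFT JOIN keeps every row from `bins`; unmatched rows get NULL for `items`'s columns.
Matching on a.bin_id = b.bin_id AND a.bucket = b.bucket. A NULL in a compared column never satisfies the condition.
- a (bin_id=2, bucket=DM) pairs with 2 row(s) of b.
- a (bin_id=9, bucket=NU) has no partner → padded with NULL.
- a (bin_id=2, bucket=QE) has no partner → padded with NULL.
- a (bin_id=7, bucket=MT) has no partner → padded with NULL.
- a (bin_id=12, bucket=NU) has no partner → padded with NULL.
- a (bin_id=3, bucket=QE) has no partner → padded with NULL.
- a (bin_id=7, bucket=QE) has no partner → padded with NULL.
- a (bin_id=NULL, bucket=MT) has no partner → padded with NULL.
- a (bin_id=9, bucket=QE) has no partner → padded with NULL.
Total: 2 matched + 8 padded = 10 rows.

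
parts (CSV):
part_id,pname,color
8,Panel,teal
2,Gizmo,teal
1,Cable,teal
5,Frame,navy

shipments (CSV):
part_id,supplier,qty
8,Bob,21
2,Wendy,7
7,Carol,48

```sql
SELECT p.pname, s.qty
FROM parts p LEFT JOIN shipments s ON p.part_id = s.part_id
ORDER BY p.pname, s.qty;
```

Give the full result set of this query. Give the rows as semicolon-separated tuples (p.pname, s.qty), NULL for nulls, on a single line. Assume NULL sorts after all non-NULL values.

(Cable, NULL); (Frame, NULL); (Gizmo, 7); (Panel, 21)

LEFT JOIN keeps every row from `parts`; unmatched rows get NULL for `shipments`'s columns.
Matching on p.part_id = s.part_id.
Matched pairs: 2; unmatched p rows kept: 2.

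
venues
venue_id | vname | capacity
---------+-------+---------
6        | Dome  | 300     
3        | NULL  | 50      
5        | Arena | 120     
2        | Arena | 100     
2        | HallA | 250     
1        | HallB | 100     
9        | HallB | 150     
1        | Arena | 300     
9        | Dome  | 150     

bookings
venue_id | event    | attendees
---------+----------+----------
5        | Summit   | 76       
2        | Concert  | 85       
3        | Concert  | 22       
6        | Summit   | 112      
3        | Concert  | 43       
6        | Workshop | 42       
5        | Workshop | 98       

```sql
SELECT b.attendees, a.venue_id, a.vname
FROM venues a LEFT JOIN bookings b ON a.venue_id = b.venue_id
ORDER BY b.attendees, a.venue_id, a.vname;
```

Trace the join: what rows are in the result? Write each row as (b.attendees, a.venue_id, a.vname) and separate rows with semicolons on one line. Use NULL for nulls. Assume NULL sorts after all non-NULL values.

(22, 3, NULL); (42, 6, Dome); (43, 3, NULL); (76, 5, Arena); (85, 2, Arena); (85, 2, HallA); (98, 5, Arena); (112, 6, Dome); (NULL, 1, Arena); (NULL, 1, HallB); (NULL, 9, Dome); (NULL, 9, HallB)

LEFT JOIN keeps every row from `venues`; unmatched rows get NULL for `bookings`'s columns.
Matching on a.venue_id = b.venue_id.
- venue_id=6: 2 matching b row(s), so 2 row(s) emitted.
- venue_id=3: 2 matching b row(s), so 2 row(s) emitted.
- venue_id=5: 2 matching b row(s), so 2 row(s) emitted.
- venue_id=2: 1 matching b row(s), so 1 row(s) emitted.
- venue_id=2: 1 matching b row(s), so 1 row(s) emitted.
- venue_id=1: no b row matches, row kept with b columns NULL.
- venue_id=9: no b row matches, row kept with b columns NULL.
- venue_id=1: no b row matches, row kept with b columns NULL.
- venue_id=9: no b row matches, row kept with b columns NULL.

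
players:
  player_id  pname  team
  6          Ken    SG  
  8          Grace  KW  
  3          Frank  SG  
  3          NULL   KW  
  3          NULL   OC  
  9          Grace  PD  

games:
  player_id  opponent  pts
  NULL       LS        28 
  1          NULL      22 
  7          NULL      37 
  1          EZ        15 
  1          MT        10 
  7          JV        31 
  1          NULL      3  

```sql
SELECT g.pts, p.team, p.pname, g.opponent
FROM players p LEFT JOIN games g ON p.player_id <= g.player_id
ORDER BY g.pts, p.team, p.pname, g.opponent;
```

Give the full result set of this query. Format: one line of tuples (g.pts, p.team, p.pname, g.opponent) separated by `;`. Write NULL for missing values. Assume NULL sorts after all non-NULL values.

(31, KW, NULL, JV); (31, OC, NULL, JV); (31, SG, Frank, JV); (31, SG, Ken, JV); (37, KW, NULL, NULL); (37, OC, NULL, NULL); (37, SG, Frank, NULL); (37, SG, Ken, NULL); (NULL, KW, Grace, NULL); (NULL, PD, Grace, NULL)

LEFT JOIN keeps every row from `players`; unmatched rows get NULL for `games`'s columns.
Matching on p.player_id <= g.player_id. A NULL in a compared column never satisfies the condition.
Matched pairs: 8; unmatched p rows kept: 2.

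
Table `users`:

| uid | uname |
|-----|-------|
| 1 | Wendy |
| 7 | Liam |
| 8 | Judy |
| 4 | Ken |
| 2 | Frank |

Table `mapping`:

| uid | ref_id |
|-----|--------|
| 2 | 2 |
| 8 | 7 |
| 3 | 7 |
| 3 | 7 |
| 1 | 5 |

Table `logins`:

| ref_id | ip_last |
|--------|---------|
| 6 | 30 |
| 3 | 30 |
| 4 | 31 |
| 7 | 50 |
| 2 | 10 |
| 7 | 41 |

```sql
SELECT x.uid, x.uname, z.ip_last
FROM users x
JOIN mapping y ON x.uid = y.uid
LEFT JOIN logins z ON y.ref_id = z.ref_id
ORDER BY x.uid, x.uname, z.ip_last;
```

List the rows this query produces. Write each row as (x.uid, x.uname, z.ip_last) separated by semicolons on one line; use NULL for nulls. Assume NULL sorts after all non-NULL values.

(1, Wendy, NULL); (2, Frank, 10); (8, Judy, 41); (8, Judy, 50)

Joins associate left-to-right: users INNER JOIN mapping on uid gives 3 intermediate row(s).
Then LEFT JOIN `logins z` on ref_id: each of those 3 rows is kept; rows whose y.ref_id has no match in z get NULL for z's columns.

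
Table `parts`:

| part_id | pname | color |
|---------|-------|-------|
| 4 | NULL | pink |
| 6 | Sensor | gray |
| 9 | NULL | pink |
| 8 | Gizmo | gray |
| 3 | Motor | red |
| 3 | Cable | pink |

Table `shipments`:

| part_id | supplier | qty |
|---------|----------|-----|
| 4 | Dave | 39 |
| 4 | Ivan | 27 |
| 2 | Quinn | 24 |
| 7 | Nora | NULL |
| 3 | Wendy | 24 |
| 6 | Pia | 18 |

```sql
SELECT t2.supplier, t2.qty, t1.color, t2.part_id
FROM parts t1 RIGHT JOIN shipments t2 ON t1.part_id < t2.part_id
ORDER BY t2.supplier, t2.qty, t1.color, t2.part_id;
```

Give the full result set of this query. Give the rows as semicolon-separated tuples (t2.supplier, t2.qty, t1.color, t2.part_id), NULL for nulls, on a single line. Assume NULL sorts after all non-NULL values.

RIGHT JOIN keeps every row from `shipments`; unmatched rows get NULL for `parts`'s columns.
Matching on t1.part_id < t2.part_id.
- part_id=4: 2 matching t2 row(s), so 2 row(s) emitted.
- part_id=6: 1 matching t2 row(s), so 1 row(s) emitted.
- part_id=9: no matching t2 row.
- part_id=8: no matching t2 row.
- part_id=3: 4 matching t2 row(s), so 4 row(s) emitted.
- part_id=3: 4 matching t2 row(s), so 4 row(s) emitted.
- plus 2 unmatched t2 row(s), each kept with NULL t1 columns.

(Dave, 39, pink, 4); (Dave, 39, red, 4); (Ivan, 27, pink, 4); (Ivan, 27, red, 4); (Nora, NULL, gray, 7); (Nora, NULL, pink, 7); (Nora, NULL, pink, 7); (Nora, NULL, red, 7); (Pia, 18, pink, 6); (Pia, 18, pink, 6); (Pia, 18, red, 6); (Quinn, 24, NULL, 2); (Wendy, 24, NULL, 3)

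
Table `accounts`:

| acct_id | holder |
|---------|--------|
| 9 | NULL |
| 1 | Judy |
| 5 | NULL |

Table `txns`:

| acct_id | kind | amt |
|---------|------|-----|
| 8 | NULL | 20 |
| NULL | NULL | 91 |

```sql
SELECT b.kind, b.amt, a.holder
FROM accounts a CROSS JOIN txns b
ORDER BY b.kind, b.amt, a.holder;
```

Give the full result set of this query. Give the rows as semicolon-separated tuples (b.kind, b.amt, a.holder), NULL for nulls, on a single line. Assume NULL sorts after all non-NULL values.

CROSS JOIN pairs every row of `accounts` with every row of `txns`: 3 × 2 = 6 rows.

(NULL, 20, Judy); (NULL, 20, NULL); (NULL, 20, NULL); (NULL, 91, Judy); (NULL, 91, NULL); (NULL, 91, NULL)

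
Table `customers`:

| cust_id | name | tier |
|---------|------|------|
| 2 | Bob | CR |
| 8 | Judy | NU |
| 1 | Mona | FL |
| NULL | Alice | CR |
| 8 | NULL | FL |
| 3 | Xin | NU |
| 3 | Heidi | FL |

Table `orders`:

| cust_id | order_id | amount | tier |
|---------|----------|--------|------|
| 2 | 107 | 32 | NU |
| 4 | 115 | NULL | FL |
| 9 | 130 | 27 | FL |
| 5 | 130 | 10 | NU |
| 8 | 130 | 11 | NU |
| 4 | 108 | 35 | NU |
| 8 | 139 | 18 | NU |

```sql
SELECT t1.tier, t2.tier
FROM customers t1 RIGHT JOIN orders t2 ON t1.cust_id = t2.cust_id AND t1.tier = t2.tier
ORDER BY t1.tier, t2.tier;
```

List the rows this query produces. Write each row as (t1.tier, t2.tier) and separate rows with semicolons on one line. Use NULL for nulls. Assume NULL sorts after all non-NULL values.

(NU, NU); (NU, NU); (NULL, FL); (NULL, FL); (NULL, NU); (NULL, NU); (NULL, NU)

RIGHT JOIN keeps every row from `orders`; unmatched rows get NULL for `customers`'s columns.
Matching on t1.cust_id = t2.cust_id AND t1.tier = t2.tier. A NULL in a compared column never satisfies the condition.
- t1 (cust_id=2, tier=CR) has no partner in t2.
- t1 (cust_id=8, tier=NU) pairs with 2 row(s) of t2.
- t1 (cust_id=1, tier=FL) has no partner in t2.
- t1 (cust_id=NULL, tier=CR) has no partner in t2.
- t1 (cust_id=8, tier=FL) has no partner in t2.
- t1 (cust_id=3, tier=NU) has no partner in t2.
- t1 (cust_id=3, tier=FL) has no partner in t2.
- plus 5 unmatched t2 row(s), each kept with NULL t1 columns.
After projecting and ordering:
t1.tier | t2.tier
NU | NU
NU | NU
NULL | FL
NULL | FL
NULL | NU
NULL | NU
NULL | NU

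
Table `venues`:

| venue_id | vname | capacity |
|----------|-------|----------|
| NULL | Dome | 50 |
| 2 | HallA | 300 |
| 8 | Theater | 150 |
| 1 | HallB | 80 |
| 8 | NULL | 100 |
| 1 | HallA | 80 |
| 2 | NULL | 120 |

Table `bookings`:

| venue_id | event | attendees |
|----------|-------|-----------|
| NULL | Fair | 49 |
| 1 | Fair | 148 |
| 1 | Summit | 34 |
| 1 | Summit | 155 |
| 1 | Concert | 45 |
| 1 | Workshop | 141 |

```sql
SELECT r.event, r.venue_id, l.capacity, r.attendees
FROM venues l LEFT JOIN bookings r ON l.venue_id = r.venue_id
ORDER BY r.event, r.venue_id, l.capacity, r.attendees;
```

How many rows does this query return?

15

LEFT JOIN keeps every row from `venues`; unmatched rows get NULL for `bookings`'s columns.
Matching on l.venue_id = r.venue_id. A NULL in a compared column never satisfies the condition.
- venue_id=NULL: no r row matches, row kept with r columns NULL.
- venue_id=2: no r row matches, row kept with r columns NULL.
- venue_id=8: no r row matches, row kept with r columns NULL.
- venue_id=1: 5 matching r row(s), so 5 row(s) emitted.
- venue_id=8: no r row matches, row kept with r columns NULL.
- venue_id=1: 5 matching r row(s), so 5 row(s) emitted.
- venue_id=2: no r row matches, row kept with r columns NULL.
Total: 10 matched + 5 padded = 15 rows.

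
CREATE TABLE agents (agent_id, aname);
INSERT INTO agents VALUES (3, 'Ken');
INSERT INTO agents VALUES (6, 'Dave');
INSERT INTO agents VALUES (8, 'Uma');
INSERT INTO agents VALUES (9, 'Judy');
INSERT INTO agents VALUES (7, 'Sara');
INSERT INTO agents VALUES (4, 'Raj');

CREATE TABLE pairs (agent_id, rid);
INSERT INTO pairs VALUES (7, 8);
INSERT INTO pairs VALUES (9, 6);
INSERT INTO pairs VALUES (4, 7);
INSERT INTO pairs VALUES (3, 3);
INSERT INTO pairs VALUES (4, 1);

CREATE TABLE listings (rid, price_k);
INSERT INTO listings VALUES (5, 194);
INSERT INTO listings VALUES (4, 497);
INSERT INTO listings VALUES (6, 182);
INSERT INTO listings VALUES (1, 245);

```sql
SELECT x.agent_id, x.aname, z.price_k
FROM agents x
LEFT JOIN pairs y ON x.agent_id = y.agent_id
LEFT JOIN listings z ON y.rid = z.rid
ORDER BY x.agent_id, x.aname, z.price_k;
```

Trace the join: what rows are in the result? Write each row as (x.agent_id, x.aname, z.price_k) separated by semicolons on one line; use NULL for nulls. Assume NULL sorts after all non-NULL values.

(3, Ken, NULL); (4, Raj, 245); (4, Raj, NULL); (6, Dave, NULL); (7, Sara, NULL); (8, Uma, NULL); (9, Judy, 182)

Step 1 — x LEFT JOIN y on agent_id → 7 row(s).
Then LEFT JOIN `listings z` on rid: each of those 7 rows is kept; rows whose y.rid has no match in z get NULL for z's columns.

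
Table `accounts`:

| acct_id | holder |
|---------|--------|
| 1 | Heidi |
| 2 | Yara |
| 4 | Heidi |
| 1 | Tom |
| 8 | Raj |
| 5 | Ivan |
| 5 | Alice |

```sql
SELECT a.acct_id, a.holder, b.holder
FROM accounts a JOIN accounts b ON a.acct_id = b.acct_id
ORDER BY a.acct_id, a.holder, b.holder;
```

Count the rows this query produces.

11

INNER JOIN keeps only pairs where the ON condition holds.
Matching on a.acct_id = b.acct_id.
Matched pairs: 11.
Total: 11 rows.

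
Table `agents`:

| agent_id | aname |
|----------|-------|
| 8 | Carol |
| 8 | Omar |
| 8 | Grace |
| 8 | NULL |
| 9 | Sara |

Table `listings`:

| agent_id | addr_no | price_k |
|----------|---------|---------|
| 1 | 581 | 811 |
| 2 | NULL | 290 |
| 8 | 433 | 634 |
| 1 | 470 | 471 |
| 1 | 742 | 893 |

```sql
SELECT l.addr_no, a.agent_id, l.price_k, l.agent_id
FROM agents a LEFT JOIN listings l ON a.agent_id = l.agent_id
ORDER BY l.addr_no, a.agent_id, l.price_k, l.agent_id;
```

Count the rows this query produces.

5

LEFT JOIN keeps every row from `agents`; unmatched rows get NULL for `listings`'s columns.
Matching on a.agent_id = l.agent_id.
- a row (agent_id=8): matches 1 l row(s) → 1 output row(s).
- a row (agent_id=8): matches 1 l row(s) → 1 output row(s).
- a row (agent_id=8): matches 1 l row(s) → 1 output row(s).
- a row (agent_id=8): matches 1 l row(s) → 1 output row(s).
- a row (agent_id=9): no match → kept, l columns NULL.
Total: 4 matched + 1 padded = 5 rows.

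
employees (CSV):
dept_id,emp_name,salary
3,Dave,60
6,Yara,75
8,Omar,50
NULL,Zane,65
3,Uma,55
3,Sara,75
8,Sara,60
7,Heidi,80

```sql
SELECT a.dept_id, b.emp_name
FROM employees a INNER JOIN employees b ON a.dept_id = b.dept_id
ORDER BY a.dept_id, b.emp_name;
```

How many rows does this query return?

15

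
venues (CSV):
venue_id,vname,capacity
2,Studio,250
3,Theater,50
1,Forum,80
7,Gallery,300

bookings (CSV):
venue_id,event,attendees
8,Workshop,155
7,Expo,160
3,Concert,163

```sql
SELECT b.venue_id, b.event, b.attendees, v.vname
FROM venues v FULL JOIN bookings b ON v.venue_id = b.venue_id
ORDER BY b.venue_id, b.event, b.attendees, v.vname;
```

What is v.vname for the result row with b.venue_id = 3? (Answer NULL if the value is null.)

FULL OUTER JOIN keeps every row from both sides; unmatched rows get NULL for the other side's columns.
Matching on v.venue_id = b.venue_id.
Matched pairs: 2; unmatched v rows kept: 2; unmatched b rows kept: 1.

Theater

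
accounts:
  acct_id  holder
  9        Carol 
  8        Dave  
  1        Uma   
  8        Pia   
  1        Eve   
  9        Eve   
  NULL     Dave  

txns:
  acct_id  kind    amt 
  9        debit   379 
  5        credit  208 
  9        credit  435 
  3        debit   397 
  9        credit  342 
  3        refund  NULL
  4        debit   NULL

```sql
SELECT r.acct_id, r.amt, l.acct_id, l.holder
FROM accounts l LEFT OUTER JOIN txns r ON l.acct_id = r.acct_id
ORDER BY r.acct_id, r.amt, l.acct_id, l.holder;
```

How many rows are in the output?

11

LEFT JOIN keeps every row from `accounts`; unmatched rows get NULL for `txns`'s columns.
Matching on l.acct_id = r.acct_id. A NULL in a compared column never satisfies the condition.
- acct_id=9: 3 matching r row(s), so 3 row(s) emitted.
- acct_id=8: no r row matches, row kept with r columns NULL.
- acct_id=1: no r row matches, row kept with r columns NULL.
- acct_id=8: no r row matches, row kept with r columns NULL.
- acct_id=1: no r row matches, row kept with r columns NULL.
- acct_id=9: 3 matching r row(s), so 3 row(s) emitted.
- acct_id=NULL: no r row matches, row kept with r columns NULL.
Total: 6 matched + 5 padded = 11 rows.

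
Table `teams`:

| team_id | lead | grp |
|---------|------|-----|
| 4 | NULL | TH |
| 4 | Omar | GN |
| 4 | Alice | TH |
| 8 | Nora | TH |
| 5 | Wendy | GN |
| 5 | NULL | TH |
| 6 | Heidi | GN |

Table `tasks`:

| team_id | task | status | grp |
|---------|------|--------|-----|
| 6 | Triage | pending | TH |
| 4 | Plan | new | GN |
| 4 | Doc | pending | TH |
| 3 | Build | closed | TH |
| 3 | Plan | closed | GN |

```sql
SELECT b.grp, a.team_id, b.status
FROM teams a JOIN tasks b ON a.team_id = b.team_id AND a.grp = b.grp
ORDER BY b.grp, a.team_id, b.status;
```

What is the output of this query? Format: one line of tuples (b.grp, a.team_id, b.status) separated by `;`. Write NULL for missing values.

INNER JOIN keeps only pairs where the ON condition holds.
Matching on a.team_id = b.team_id AND a.grp = b.grp.
Matched pairs: 3.

(GN, 4, new); (TH, 4, pending); (TH, 4, pending)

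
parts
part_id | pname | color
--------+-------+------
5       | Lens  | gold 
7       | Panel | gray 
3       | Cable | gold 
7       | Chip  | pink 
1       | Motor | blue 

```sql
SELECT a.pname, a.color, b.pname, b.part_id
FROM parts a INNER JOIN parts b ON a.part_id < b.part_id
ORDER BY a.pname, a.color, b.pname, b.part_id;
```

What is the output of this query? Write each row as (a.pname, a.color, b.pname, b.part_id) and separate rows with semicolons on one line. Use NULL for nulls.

(Cable, gold, Chip, 7); (Cable, gold, Lens, 5); (Cable, gold, Panel, 7); (Lens, gold, Chip, 7); (Lens, gold, Panel, 7); (Motor, blue, Cable, 3); (Motor, blue, Chip, 7); (Motor, blue, Lens, 5); (Motor, blue, Panel, 7)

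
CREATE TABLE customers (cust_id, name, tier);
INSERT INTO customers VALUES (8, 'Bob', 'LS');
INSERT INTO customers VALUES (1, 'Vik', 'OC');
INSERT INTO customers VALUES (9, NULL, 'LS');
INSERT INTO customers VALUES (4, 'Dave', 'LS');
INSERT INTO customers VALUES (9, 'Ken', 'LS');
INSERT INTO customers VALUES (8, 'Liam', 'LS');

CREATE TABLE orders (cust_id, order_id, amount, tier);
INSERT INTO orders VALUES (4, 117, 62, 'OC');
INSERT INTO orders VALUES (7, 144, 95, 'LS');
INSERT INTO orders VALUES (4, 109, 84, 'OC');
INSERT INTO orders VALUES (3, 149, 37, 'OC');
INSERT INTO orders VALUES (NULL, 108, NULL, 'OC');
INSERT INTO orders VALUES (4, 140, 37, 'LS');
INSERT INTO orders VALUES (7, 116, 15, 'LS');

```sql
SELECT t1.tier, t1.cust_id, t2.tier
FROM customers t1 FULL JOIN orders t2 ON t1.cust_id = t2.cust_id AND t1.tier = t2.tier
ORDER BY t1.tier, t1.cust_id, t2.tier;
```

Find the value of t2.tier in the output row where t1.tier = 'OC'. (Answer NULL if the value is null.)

NULL

FULL OUTER JOIN keeps every row from both sides; unmatched rows get NULL for the other side's columns.
Matching on t1.cust_id = t2.cust_id AND t1.tier = t2.tier. A NULL in a compared column never satisfies the condition.
- t1 (cust_id=8, tier=LS) has no partner → padded with NULL.
- t1 (cust_id=1, tier=OC) has no partner → padded with NULL.
- t1 (cust_id=9, tier=LS) has no partner → padded with NULL.
- t1 (cust_id=4, tier=LS) pairs with 1 row(s) of t2.
- t1 (cust_id=9, tier=LS) has no partner → padded with NULL.
- t1 (cust_id=8, tier=LS) has no partner → padded with NULL.
- 6 row(s) from t2 found no t1 partner → padded with NULL.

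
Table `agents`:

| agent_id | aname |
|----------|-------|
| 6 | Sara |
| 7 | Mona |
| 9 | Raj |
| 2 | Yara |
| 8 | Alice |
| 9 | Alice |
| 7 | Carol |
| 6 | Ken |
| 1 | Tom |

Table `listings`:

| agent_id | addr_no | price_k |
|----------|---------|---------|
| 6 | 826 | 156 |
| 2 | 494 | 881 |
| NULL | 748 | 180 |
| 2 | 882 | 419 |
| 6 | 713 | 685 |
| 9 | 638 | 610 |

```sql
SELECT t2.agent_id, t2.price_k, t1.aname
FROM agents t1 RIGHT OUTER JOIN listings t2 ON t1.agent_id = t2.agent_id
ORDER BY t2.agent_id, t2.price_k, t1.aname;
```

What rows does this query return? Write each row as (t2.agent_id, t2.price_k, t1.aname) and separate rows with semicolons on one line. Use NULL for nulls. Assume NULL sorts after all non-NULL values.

RIGHT JOIN keeps every row from `listings`; unmatched rows get NULL for `agents`'s columns.
Matching on t1.agent_id = t2.agent_id. A NULL in a compared column never satisfies the condition.
- t1[0] agent_id=6 → 2 match(es) in t2 → 2 row(s).
- t1[1] agent_id=7 → no match.
- t1[2] agent_id=9 → 1 match(es) in t2 → 1 row(s).
- t1[3] agent_id=2 → 2 match(es) in t2 → 2 row(s).
- t1[4] agent_id=8 → no match.
- t1[5] agent_id=9 → 1 match(es) in t2 → 1 row(s).
- t1[6] agent_id=7 → no match.
- t1[7] agent_id=6 → 2 match(es) in t2 → 2 row(s).
- t1[8] agent_id=1 → no match.
- plus 1 unmatched t2 row(s), each kept with NULL t1 columns.
After projecting and ordering:
t2.agent_id | t2.price_k | t1.aname
2 | 419 | Yara
2 | 881 | Yara
6 | 156 | Ken
6 | 156 | Sara
6 | 685 | Ken
6 | 685 | Sara
9 | 610 | Alice
9 | 610 | Raj
NULL | 180 | NULL

(2, 419, Yara); (2, 881, Yara); (6, 156, Ken); (6, 156, Sara); (6, 685, Ken); (6, 685, Sara); (9, 610, Alice); (9, 610, Raj); (NULL, 180, NULL)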